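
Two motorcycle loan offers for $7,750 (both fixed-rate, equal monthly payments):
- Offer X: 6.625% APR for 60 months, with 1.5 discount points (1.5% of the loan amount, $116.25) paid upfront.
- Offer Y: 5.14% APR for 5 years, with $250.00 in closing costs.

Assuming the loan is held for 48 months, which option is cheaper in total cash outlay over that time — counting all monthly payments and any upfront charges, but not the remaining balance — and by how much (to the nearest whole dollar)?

Offer X: monthly rate = 6.625%/12 = 0.0055208; payment = 7,750 × 0.0055208 / (1 − (1+0.0055208)^−60) = $152.09.
Offer Y: monthly rate = 5.14%/12 = 0.0042833; payment = 7,750 × 0.0042833 / (1 − (1+0.0042833)^−60) = $146.75.
Over 48 months: Offer X costs 48 × $152.09 + $116.25 = $7,416.57; Offer Y costs 48 × $146.75 + $250.00 = $7,294.00.
Offer Y is cheaper by $7,416.57 − $7,294.00 = $122.57.

Offer Y by $123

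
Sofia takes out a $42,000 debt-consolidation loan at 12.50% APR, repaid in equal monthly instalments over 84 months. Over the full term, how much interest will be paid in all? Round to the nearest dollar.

At 12.50% the monthly rate is 0.0104167, so the payment is 42,000 × 0.0104167 / (1 − 1.0104167^−84) = $752.69.
Total paid = 84 × $752.69 = $63,225.96; interest = $63,225.96 − $42,000 = $21,225.96.

$21,226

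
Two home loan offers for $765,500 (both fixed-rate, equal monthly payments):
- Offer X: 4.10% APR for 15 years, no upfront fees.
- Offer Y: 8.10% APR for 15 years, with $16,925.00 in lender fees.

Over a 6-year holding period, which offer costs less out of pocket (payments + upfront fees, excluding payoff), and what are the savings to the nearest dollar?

Offer X: at 4.10% the monthly rate is 0.0034167, so the payment is 765,500 × 0.0034167 / (1 − 1.0034167^−180) = $5,700.75.
Offer Y: at 8.10% the monthly rate is 0.0067500, so the payment is 765,500 × 0.0067500 / (1 − 1.0067500^−180) = $7,359.78.
Over 72 months: Offer X costs 72 × $5,700.75 = $410,454.00; Offer Y costs 72 × $7,359.78 + $16,925.00 = $546,829.16.
Offer X is cheaper by $546,829.16 − $410,454.00 = $136,375.16.

Offer X by $136,375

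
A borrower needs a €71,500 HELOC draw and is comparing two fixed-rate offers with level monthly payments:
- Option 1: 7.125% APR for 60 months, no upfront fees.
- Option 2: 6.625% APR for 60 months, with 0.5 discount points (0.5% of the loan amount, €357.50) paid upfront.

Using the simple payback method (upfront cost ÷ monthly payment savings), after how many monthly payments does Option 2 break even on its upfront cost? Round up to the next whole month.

Option 1: at 7.125% the monthly rate is 0.0059375, so the payment is 71,500 × 0.0059375 / (1 − 1.0059375^−60) = €1,420.01.
Option 2: at 6.625% the monthly rate is 0.0055208, so the payment is 71,500 × 0.0055208 / (1 − 1.0055208^−60) = €1,403.17.
Monthly savings = €1,420.01 − €1,403.17 = €16.84.
Break-even = €357.50 / €16.84 = 21.23 → 22 months.

22 months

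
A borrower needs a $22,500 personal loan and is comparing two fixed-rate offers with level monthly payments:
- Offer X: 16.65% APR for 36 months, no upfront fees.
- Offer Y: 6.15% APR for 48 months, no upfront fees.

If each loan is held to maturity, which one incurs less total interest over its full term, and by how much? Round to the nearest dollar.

Offer X: monthly rate = 16.65%/12 = 0.0138750; payment = 22,500 × 0.0138750 / (1 − (1+0.0138750)^−36) = $798.27.
Total interest on Offer X = 36 × $798.27 − $22,500 = $6,237.72.
Offer Y: at 6.15% the monthly rate is 0.0051250, so the payment is 22,500 × 0.0051250 / (1 − 1.0051250^−48) = $529.96.
Total interest on Offer Y = 48 × $529.96 − $22,500 = $2,938.08.
Offer Y is lower by $3,299.64.

Offer Y by $3,300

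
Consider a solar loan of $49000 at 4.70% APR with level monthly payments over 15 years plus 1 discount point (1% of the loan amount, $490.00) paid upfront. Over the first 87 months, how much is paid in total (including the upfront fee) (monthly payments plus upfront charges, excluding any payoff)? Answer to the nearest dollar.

$33,539

Monthly rate = 4.7%/12 = 0.0039167; payment = 49,000 × 0.0039167 / (1 − (1+0.0039167)^−180) = $379.87.
Total outlay = 87 × $379.87 + $490.00 = $33,538.69.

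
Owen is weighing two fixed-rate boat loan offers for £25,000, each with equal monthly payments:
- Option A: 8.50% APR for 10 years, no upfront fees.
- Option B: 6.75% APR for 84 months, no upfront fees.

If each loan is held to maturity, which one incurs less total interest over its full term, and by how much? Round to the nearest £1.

Option B by £5,757

Option A: at 8.50% the monthly rate is 0.0070833, so the payment is 25,000 × 0.0070833 / (1 − 1.0070833^−120) = £309.96.
Total interest on Option A = 120 × £309.96 − £25,000 = £12,195.20.
Option B: monthly rate = 6.75%/12 = 0.0056250; payment = 25,000 × 0.0056250 / (1 − (1+0.0056250)^−84) = £374.27.
Total interest on Option B = 84 × £374.27 − £25,000 = £6,438.68.
Option B is lower by £5,756.52.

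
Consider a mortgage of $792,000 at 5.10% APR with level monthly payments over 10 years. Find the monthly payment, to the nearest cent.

At 5.10% the monthly rate is 0.0042500, so the payment is 792,000 × 0.0042500 / (1 − 1.0042500^−120) = $8,439.15.

$8,439.15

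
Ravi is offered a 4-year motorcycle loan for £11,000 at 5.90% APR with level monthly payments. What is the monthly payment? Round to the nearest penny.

£257.83

Monthly rate = 5.9%/12 = 0.0049167; payment = 11,000 × 0.0049167 / (1 − (1+0.0049167)^−48) = £257.83.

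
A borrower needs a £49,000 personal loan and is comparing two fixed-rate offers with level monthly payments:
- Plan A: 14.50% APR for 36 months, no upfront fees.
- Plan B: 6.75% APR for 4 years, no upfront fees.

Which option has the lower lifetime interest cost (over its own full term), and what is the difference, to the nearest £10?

Plan B by £4,670

Plan A: monthly rate = 14.5%/12 = 0.0120833; payment = 49,000 × 0.0120833 / (1 − (1+0.0120833)^−36) = £1,686.63.
Total interest on Plan A = 36 × £1,686.63 − £49,000 = £11,718.68.
Plan B: monthly rate = 6.75%/12 = 0.0056250; payment = 49,000 × 0.0056250 / (1 − (1+0.0056250)^−48) = £1,167.69.
Total interest on Plan B = 48 × £1,167.69 − £49,000 = £7,049.12.
Plan B is lower by £4,669.56.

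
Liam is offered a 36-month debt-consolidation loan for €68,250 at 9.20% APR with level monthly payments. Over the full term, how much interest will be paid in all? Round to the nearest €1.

At 9.20% the monthly rate is 0.0076667, so the payment is 68,250 × 0.0076667 / (1 − 1.0076667^−36) = €2,176.69.
Total paid = 36 × €2,176.69 = €78,360.84; interest = €78,360.84 − €68,250 = €10,110.84.

€10,111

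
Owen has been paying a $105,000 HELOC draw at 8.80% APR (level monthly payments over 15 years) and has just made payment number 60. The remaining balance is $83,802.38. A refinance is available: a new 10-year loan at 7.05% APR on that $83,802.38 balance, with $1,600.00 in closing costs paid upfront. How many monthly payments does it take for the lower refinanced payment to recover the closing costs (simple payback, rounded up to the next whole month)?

21 months

Current payment = 105,000 × 8.8%/12 / (1 − (1+0.0073333)^−180) = $1,052.52.
Refinanced payment = 83,802.38 × 0.0058750 / (1 − (1+0.0058750)^−120) = $975.18.
Monthly savings = $1,052.52 − $975.18 = $77.34.
Break-even = $1,600.00 / $77.34 = 20.69 → 21 months.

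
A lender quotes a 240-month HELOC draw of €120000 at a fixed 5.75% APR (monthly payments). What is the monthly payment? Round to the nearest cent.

€842.50

Monthly rate = 5.75%/12 = 0.0047917; payment = 120,000 × 0.0047917 / (1 − (1+0.0047917)^−240) = €842.50.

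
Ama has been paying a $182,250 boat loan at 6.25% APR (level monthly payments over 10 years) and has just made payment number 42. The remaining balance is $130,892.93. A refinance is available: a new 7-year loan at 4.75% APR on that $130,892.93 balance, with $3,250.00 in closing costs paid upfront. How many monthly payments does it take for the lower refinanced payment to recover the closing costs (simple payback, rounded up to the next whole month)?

Current payment = 182,250 × 6.25%/12 / (1 − (1+0.0052083)^−120) = $2,046.30.
Refinanced payment = 130,892.93 × 0.0039583 / (1 − (1+0.0039583)^−84) = $1,834.69.
Monthly savings = $2,046.30 − $1,834.69 = $211.61.
Break-even = $3,250.00 / $211.61 = 15.36 → 16 months.

16 months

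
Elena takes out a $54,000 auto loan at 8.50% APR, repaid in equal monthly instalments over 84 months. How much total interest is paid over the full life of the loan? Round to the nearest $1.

Monthly rate = 8.5%/12 = 0.0070833; payment = 54,000 × 0.0070833 / (1 − (1+0.0070833)^−84) = $855.17.
Total paid = 84 × $855.17 = $71,834.28; interest = $71,834.28 − $54,000 = $17,834.28.

$17,834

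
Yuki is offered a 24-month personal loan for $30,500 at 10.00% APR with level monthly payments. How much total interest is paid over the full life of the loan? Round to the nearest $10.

Monthly rate = 10%/12 = 0.0083333; payment = 30,500 × 0.0083333 / (1 − (1+0.0083333)^−24) = $1,407.42.
Total paid = 24 × $1,407.42 = $33,778.08; interest = $33,778.08 − $30,500 = $3,278.08.

$3,280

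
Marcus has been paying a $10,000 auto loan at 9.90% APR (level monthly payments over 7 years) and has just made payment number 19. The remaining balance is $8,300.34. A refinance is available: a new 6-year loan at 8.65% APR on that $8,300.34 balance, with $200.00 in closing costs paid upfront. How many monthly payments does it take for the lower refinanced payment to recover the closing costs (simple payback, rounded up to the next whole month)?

Current payment = 10,000 × 9.9%/12 / (1 − (1+0.0082500)^−84) = $165.50.
Refinanced payment = 8,300.34 × 0.0072083 / (1 − (1+0.0072083)^−72) = $148.18.
Monthly savings = $165.50 − $148.18 = $17.32.
Break-even = $200.00 / $17.32 = 11.55 → 12 months.

12 months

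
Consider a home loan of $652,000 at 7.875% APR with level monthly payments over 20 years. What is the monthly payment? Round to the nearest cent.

$5,402.98

At 7.875% the monthly rate is 0.0065625, so the payment is 652,000 × 0.0065625 / (1 − 1.0065625^−240) = $5,402.98.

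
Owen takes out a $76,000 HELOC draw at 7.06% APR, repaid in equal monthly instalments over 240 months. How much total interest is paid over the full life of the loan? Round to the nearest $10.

$66,070

Monthly rate = 7.06%/12 = 0.0058833; payment = 76,000 × 0.0058833 / (1 − (1+0.0058833)^−240) = $591.97.
Total paid = 240 × $591.97 = $142,072.80; interest = $142,072.80 − $76,000 = $66,072.80.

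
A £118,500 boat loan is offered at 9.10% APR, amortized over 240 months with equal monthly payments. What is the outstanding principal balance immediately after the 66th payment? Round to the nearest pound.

£103,567

With monthly rate i = 9.1%/12 = 0.0075833, the balance after k of n payments is P · [(1+i)^n − (1+i)^k] / [(1+i)^n − 1].
(1+0.0075833)^240 = 6.12962674 and (1+0.0075833)^66 = 1.64643412, so the balance is 118,500 × (6.12962674 − 1.64643412) / (6.12962674 − 1) = £103,566.66.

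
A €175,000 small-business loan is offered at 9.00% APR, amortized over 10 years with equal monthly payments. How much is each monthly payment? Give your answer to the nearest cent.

Monthly rate = 9%/12 = 0.0075000; payment = 175,000 × 0.0075000 / (1 − (1+0.0075000)^−120) = €2,216.83.

€2,216.83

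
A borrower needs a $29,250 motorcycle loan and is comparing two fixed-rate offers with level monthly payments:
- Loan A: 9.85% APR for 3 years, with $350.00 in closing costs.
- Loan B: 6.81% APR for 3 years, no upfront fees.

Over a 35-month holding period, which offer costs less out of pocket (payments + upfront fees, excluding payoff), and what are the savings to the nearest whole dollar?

Loan A: monthly rate = 9.85%/12 = 0.0082083; payment = 29,250 × 0.0082083 / (1 − (1+0.0082083)^−36) = $941.76.
Loan B: at 6.81% the monthly rate is 0.0056750, so the payment is 29,250 × 0.0056750 / (1 − 1.0056750^−36) = $900.62.
Over 35 months: Loan A costs 35 × $941.76 + $350.00 = $33,311.60; Loan B costs 35 × $900.62 = $31,521.70.
Loan B is cheaper by $33,311.60 − $31,521.70 = $1,789.90.

Loan B by $1,790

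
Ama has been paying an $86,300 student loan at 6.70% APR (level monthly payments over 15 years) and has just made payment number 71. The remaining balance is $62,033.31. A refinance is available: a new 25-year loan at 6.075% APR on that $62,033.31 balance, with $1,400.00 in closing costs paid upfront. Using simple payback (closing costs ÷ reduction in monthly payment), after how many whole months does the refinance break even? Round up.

4 months

Current payment = 86,300 × 6.7%/12 / (1 − (1+0.0055833)^−180) = $761.29.
Refinanced payment = 62,033.31 × 0.0050625 / (1 − (1+0.0050625)^−300) = $402.53.
Monthly savings = $761.29 − $402.53 = $358.76.
Break-even = $1,400.00 / $358.76 = 3.90 → 4 months.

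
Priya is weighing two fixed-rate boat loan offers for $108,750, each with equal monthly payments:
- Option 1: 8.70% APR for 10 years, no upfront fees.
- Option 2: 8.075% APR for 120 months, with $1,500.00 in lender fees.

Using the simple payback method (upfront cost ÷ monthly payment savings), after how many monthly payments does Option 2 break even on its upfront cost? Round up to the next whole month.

42 months

Option 1: monthly rate = 8.7%/12 = 0.0072500; payment = 108,750 × 0.0072500 / (1 − (1+0.0072500)^−120) = $1,360.00.
Option 2: at 8.075% the monthly rate is 0.0067292, so the payment is 108,750 × 0.0067292 / (1 − 1.0067292^−120) = $1,323.75.
Monthly savings = $1,360.00 − $1,323.75 = $36.25.
Break-even = $1,500.00 / $36.25 = 41.38 → 42 months.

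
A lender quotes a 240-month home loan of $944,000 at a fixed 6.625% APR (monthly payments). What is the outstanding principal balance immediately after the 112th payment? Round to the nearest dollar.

With monthly rate i = 6.625%/12 = 0.0055208, the balance after k of n payments is P · [(1+i)^n − (1+i)^k] / [(1+i)^n − 1].
(1+0.0055208)^240 = 3.74850035 and (1+0.0055208)^112 = 1.85267906, so the balance is 944,000 × (3.74850035 − 1.85267906) / (3.74850035 − 1) = $651,138.83.

$651,139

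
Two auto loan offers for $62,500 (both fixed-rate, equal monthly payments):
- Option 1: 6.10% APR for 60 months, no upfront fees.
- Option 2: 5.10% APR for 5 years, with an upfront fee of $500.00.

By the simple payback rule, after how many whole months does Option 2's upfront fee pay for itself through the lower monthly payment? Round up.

Option 1: at 6.10% the monthly rate is 0.0050833, so the payment is 62,500 × 0.0050833 / (1 − 1.0050833^−60) = $1,211.21.
Option 2: at 5.10% the monthly rate is 0.0042500, so the payment is 62,500 × 0.0042500 / (1 − 1.0042500^−60) = $1,182.32.
Monthly savings = $1,211.21 − $1,182.32 = $28.89.
Break-even = $500.00 / $28.89 = 17.31 → 18 months.

18 months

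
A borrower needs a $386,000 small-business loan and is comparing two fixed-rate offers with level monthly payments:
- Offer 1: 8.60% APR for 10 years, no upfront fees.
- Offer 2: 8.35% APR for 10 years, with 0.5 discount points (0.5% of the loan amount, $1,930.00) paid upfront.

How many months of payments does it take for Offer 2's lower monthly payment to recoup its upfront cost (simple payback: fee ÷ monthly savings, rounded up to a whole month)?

Offer 1: at 8.60% the monthly rate is 0.0071667, so the payment is 386,000 × 0.0071667 / (1 − 1.0071667^−120) = $4,806.52.
Offer 2: at 8.35% the monthly rate is 0.0069583, so the payment is 386,000 × 0.0069583 / (1 − 1.0069583^−120) = $4,754.94.
Monthly savings = $4,806.52 − $4,754.94 = $51.58.
Break-even = $1,930.00 / $51.58 = 37.42 → 38 months.

38 months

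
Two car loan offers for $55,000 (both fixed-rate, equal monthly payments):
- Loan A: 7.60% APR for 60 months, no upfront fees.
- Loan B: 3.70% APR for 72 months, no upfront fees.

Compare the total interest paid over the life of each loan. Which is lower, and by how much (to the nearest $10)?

Loan A: monthly rate = 7.6%/12 = 0.0063333; payment = 55,000 × 0.0063333 / (1 − (1+0.0063333)^−60) = $1,104.70.
Total interest on Loan A = 60 × $1,104.70 − $55,000 = $11,282.00.
Loan B: monthly rate = 3.7%/12 = 0.0030833; payment = 55,000 × 0.0030833 / (1 − (1+0.0030833)^−72) = $852.99.
Total interest on Loan B = 72 × $852.99 − $55,000 = $6,415.28.
Loan B is lower by $4,866.72.

Loan B by $4,870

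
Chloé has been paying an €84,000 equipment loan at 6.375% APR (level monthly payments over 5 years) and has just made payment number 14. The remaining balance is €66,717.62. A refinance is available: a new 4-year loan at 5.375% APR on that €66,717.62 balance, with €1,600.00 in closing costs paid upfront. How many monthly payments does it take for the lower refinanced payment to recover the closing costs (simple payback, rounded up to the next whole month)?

18 months

Current payment = 84,000 × 6.375%/12 / (1 − (1+0.0053125)^−60) = €1,638.64.
Refinanced payment = 66,717.62 × 0.0044792 / (1 − (1+0.0044792)^−48) = €1,547.82.
Monthly savings = €1,638.64 − €1,547.82 = €90.82.
Break-even = €1,600.00 / €90.82 = 17.62 → 18 months.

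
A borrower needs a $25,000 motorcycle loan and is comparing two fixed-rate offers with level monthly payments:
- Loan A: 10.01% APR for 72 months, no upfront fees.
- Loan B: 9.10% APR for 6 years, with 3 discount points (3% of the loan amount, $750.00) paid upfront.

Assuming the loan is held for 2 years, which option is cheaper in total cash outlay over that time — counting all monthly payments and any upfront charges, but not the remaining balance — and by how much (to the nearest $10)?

Loan A by $480

Loan A: at 10.01% the monthly rate is 0.0083417, so the payment is 25,000 × 0.0083417 / (1 − 1.0083417^−72) = $463.27.
Loan B: monthly rate = 9.1%/12 = 0.0075833; payment = 25,000 × 0.0075833 / (1 − (1+0.0075833)^−72) = $451.88.
Over 24 months: Loan A costs 24 × $463.27 = $11,118.48; Loan B costs 24 × $451.88 + $750.00 = $11,595.12.
Loan A is cheaper by $11,595.12 − $11,118.48 = $476.64.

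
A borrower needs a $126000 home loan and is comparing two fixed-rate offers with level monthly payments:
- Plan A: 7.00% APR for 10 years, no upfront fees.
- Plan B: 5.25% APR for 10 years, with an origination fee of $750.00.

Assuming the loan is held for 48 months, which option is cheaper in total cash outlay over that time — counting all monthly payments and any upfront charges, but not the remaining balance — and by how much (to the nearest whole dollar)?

Plan B by $4,582

Plan A: monthly rate = 7%/12 = 0.0058333; payment = 126,000 × 0.0058333 / (1 − (1+0.0058333)^−120) = $1,462.97.
Plan B: monthly rate = 5.25%/12 = 0.0043750; payment = 126,000 × 0.0043750 / (1 − (1+0.0043750)^−120) = $1,351.88.
Over 48 months: Plan A costs 48 × $1,462.97 = $70,222.56; Plan B costs 48 × $1,351.88 + $750.00 = $65,640.24.
Plan B is cheaper by $70,222.56 − $65,640.24 = $4,582.32.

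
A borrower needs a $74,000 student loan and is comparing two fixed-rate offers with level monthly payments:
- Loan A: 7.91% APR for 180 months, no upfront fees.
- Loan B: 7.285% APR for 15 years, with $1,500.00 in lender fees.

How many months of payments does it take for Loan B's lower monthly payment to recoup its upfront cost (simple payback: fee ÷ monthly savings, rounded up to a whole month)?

Loan A: monthly rate = 7.91%/12 = 0.0065917; payment = 74,000 × 0.0065917 / (1 − (1+0.0065917)^−180) = $703.34.
Loan B: monthly rate = 7.285%/12 = 0.0060708; payment = 74,000 × 0.0060708 / (1 − (1+0.0060708)^−180) = $676.98.
Monthly savings = $703.34 − $676.98 = $26.36.
Break-even = $1,500.00 / $26.36 = 56.90 → 57 months.

57 months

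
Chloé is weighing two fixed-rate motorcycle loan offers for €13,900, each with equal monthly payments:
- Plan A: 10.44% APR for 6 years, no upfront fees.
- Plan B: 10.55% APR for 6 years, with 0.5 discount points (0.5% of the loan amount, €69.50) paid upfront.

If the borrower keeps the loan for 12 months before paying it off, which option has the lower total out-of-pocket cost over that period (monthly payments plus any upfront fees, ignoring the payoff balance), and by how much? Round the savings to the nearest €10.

Plan A by €80

Plan A: monthly rate = 10.44%/12 = 0.0087000; payment = 13,900 × 0.0087000 / (1 − (1+0.0087000)^−72) = €260.60.
Plan B: monthly rate = 10.55%/12 = 0.0087917; payment = 13,900 × 0.0087917 / (1 − (1+0.0087917)^−72) = €261.38.
Over 12 months: Plan A costs 12 × €260.60 = €3,127.20; Plan B costs 12 × €261.38 + €69.50 = €3,206.06.
Plan A is cheaper by €3,206.06 − €3,127.20 = €78.86.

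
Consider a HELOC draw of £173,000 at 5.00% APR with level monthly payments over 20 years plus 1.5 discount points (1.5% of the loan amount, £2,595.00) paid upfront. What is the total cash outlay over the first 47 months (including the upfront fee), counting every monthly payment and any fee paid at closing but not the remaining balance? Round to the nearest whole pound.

Monthly rate = 5%/12 = 0.0041667; payment = 173,000 × 0.0041667 / (1 − (1+0.0041667)^−240) = £1,141.72.
Total outlay = 47 × £1,141.72 + £2,595.00 = £56,255.84.

£56,256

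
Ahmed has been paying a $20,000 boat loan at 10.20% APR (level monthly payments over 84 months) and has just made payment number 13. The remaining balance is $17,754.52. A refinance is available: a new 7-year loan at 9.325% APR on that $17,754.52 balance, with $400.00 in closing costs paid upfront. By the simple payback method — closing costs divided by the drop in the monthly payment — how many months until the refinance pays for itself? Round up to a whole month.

Current payment = 20,000 × 10.2%/12 / (1 − (1+0.0085000)^−84) = $334.09.
Refinanced payment = 17,754.52 × 0.0077708 / (1 − (1+0.0077708)^−84) = $288.59.
Monthly savings = $334.09 − $288.59 = $45.50.
Break-even = $400.00 / $45.50 = 8.79 → 9 months.

9 months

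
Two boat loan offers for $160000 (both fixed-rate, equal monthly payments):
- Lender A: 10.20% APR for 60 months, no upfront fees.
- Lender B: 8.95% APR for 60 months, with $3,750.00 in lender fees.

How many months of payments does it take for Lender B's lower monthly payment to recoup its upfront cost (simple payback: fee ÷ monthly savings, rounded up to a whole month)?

39 months

Lender A: at 10.20% the monthly rate is 0.0085000, so the payment is 160,000 × 0.0085000 / (1 − 1.0085000^−60) = $3,415.29.
Lender B: at 8.95% the monthly rate is 0.0074583, so the payment is 160,000 × 0.0074583 / (1 − 1.0074583^−60) = $3,317.46.
Monthly savings = $3,415.29 − $3,317.46 = $97.83.
Break-even = $3,750.00 / $97.83 = 38.33 → 39 months.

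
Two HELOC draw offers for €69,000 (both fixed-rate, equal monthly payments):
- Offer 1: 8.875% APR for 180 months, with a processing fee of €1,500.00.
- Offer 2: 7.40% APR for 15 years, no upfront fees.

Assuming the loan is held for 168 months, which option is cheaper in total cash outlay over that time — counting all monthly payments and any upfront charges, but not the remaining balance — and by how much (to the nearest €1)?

Offer 1: at 8.875% the monthly rate is 0.0073958, so the payment is 69,000 × 0.0073958 / (1 − 1.0073958^−180) = €694.72.
Offer 2: monthly rate = 7.4%/12 = 0.0061667; payment = 69,000 × 0.0061667 / (1 − (1+0.0061667)^−180) = €635.72.
Over 168 months: Offer 1 costs 168 × €694.72 + €1,500.00 = €118,212.96; Offer 2 costs 168 × €635.72 = €106,800.96.
Offer 2 is cheaper by €118,212.96 − €106,800.96 = €11,412.00.

Offer 2 by €11,412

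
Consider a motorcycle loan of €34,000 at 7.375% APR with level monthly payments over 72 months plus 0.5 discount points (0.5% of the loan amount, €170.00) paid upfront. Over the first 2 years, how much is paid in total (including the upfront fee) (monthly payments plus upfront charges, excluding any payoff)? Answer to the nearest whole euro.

At 7.375% the monthly rate is 0.0061458, so the payment is 34,000 × 0.0061458 / (1 − 1.0061458^−72) = €585.81.
Total outlay = 24 × €585.81 + €170.00 = €14,229.44.

€14,229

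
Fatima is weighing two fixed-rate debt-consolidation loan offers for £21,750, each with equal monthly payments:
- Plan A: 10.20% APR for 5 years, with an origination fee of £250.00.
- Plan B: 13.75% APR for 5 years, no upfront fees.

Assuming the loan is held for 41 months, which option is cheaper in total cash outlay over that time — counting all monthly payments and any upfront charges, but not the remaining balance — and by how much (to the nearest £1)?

Plan A: monthly rate = 10.2%/12 = 0.0085000; payment = 21,750 × 0.0085000 / (1 − (1+0.0085000)^−60) = £464.27.
Plan B: monthly rate = 13.75%/12 = 0.0114583; payment = 21,750 × 0.0114583 / (1 − (1+0.0114583)^−60) = £503.27.
Over 41 months: Plan A costs 41 × £464.27 + £250.00 = £19,285.07; Plan B costs 41 × £503.27 = £20,634.07.
Plan A is cheaper by £20,634.07 − £19,285.07 = £1,349.00.

Plan A by £1,349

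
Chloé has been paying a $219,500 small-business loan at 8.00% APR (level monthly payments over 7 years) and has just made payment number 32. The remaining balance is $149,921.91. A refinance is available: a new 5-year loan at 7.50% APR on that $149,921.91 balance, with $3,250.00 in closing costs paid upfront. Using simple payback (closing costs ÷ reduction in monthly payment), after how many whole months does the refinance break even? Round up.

8 months

Current payment = 219,500 × 8%/12 / (1 − (1+0.0066667)^−84) = $3,421.17.
Refinanced payment = 149,921.91 × 0.0062500 / (1 − (1+0.0062500)^−60) = $3,004.13.
Monthly savings = $3,421.17 − $3,004.13 = $417.04.
Break-even = $3,250.00 / $417.04 = 7.79 → 8 months.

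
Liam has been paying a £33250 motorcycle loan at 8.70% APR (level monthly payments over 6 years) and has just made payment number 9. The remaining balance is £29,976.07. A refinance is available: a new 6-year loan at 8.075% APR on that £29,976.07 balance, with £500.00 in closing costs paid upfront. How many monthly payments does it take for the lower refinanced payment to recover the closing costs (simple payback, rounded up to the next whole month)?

Current payment = 33,250 × 8.7%/12 / (1 − (1+0.0072500)^−72) = £594.41.
Refinanced payment = 29,976.07 × 0.0067292 / (1 − (1+0.0067292)^−72) = £526.68.
Monthly savings = £594.41 − £526.68 = £67.73.
Break-even = £500.00 / £67.73 = 7.38 → 8 months.

8 months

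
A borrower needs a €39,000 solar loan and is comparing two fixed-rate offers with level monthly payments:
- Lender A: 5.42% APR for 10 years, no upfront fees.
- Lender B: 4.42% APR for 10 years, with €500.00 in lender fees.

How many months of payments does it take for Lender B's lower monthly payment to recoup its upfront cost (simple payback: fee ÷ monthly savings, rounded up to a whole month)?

Lender A: at 5.42% the monthly rate is 0.0045167, so the payment is 39,000 × 0.0045167 / (1 − 1.0045167^−120) = €421.71.
Lender B: at 4.42% the monthly rate is 0.0036833, so the payment is 39,000 × 0.0036833 / (1 − 1.0036833^−120) = €402.69.
Monthly savings = €421.71 − €402.69 = €19.02.
Break-even = €500.00 / €19.02 = 26.29 → 27 months.

27 months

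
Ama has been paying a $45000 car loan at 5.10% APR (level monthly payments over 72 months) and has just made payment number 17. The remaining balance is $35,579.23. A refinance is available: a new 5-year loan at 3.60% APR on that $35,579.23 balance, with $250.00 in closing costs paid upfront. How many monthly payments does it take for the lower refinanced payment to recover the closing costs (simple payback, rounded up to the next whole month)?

Current payment = 45,000 × 5.1%/12 / (1 − (1+0.0042500)^−72) = $726.81.
Refinanced payment = 35,579.23 × 0.0030000 / (1 − (1+0.0030000)^−60) = $648.84.
Monthly savings = $726.81 − $648.84 = $77.97.
Break-even = $250.00 / $77.97 = 3.21 → 4 months.

4 months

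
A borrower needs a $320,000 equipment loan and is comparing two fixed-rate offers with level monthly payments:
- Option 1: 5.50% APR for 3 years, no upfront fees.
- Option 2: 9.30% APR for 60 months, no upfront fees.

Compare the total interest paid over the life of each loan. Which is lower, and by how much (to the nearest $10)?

Option 1: monthly rate = 5.5%/12 = 0.0045833; payment = 320,000 × 0.0045833 / (1 − (1+0.0045833)^−36) = $9,662.69.
Total interest on Option 1 = 36 × $9,662.69 − $320,000 = $27,856.84.
Option 2: monthly rate = 9.3%/12 = 0.0077500; payment = 320,000 × 0.0077500 / (1 − (1+0.0077500)^−60) = $6,689.36.
Total interest on Option 2 = 60 × $6,689.36 − $320,000 = $81,361.60.
Option 1 is lower by $53,504.76.

Option 1 by $53,500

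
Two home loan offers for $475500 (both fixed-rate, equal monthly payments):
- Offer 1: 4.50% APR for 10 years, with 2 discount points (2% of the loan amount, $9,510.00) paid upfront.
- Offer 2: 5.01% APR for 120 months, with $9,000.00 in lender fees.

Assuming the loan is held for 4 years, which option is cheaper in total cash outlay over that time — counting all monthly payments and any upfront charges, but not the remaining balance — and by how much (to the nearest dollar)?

Offer 1 by $5,141

Offer 1: at 4.50% the monthly rate is 0.0037500, so the payment is 475,500 × 0.0037500 / (1 − 1.0037500^−120) = $4,928.01.
Offer 2: monthly rate = 5.01%/12 = 0.0041750; payment = 475,500 × 0.0041750 / (1 − (1+0.0041750)^−120) = $5,045.74.
Over 48 months: Offer 1 costs 48 × $4,928.01 + $9,510.00 = $246,054.48; Offer 2 costs 48 × $5,045.74 + $9,000.00 = $251,195.52.
Offer 1 is cheaper by $251,195.52 − $246,054.48 = $5,141.04.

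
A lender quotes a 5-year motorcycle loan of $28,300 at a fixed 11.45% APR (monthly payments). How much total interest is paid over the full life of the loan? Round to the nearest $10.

$9,000

At 11.45% the monthly rate is 0.0095417, so the payment is 28,300 × 0.0095417 / (1 − 1.0095417^−60) = $621.68.
Total paid = 60 × $621.68 = $37,300.80; interest = $37,300.80 − $28,300 = $9,000.80.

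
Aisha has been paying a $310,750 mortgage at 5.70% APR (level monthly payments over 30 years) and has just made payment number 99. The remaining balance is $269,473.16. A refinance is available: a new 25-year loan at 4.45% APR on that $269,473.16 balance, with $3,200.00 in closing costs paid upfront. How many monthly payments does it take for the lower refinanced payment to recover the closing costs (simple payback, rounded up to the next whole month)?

11 months

Current payment = 310,750 × 5.7%/12 / (1 − (1+0.0047500)^−360) = $1,803.59.
Refinanced payment = 269,473.16 × 0.0037083 / (1 − (1+0.0037083)^−300) = $1,490.18.
Monthly savings = $1,803.59 − $1,490.18 = $313.41.
Break-even = $3,200.00 / $313.41 = 10.21 → 11 months.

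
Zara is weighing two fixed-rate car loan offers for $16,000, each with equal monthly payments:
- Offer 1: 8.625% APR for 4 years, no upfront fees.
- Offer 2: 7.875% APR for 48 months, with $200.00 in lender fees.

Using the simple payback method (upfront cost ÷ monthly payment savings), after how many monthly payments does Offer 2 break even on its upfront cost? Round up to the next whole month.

Offer 1: at 8.625% the monthly rate is 0.0071875, so the payment is 16,000 × 0.0071875 / (1 − 1.0071875^−48) = $395.32.
Offer 2: monthly rate = 7.875%/12 = 0.0065625; payment = 16,000 × 0.0065625 / (1 − (1+0.0065625)^−48) = $389.67.
Monthly savings = $395.32 − $389.67 = $5.65.
Break-even = $200.00 / $5.65 = 35.40 → 36 months.

36 months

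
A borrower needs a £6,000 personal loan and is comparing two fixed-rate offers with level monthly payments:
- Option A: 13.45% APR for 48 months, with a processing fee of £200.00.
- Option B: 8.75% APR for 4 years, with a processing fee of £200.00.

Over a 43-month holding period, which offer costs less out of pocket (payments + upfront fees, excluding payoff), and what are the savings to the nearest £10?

Option A: at 13.45% the monthly rate is 0.0112083, so the payment is 6,000 × 0.0112083 / (1 − 1.0112083^−48) = £162.31.
Option B: at 8.75% the monthly rate is 0.0072917, so the payment is 6,000 × 0.0072917 / (1 − 1.0072917^−48) = £148.60.
Over 43 months: Option A costs 43 × £162.31 + £200.00 = £7,179.33; Option B costs 43 × £148.60 + £200.00 = £6,589.80.
Option B is cheaper by £7,179.33 − £6,589.80 = £589.53.

Option B by £590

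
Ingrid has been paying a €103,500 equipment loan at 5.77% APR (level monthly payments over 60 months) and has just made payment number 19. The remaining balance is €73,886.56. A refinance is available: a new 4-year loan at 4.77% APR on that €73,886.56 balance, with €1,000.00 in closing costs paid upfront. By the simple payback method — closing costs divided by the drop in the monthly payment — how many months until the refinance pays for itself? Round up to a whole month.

Current payment = 103,500 × 5.77%/12 / (1 − (1+0.0048083)^−60) = €1,989.89.
Refinanced payment = 73,886.56 × 0.0039750 / (1 − (1+0.0039750)^−48) = €1,693.87.
Monthly savings = €1,989.89 − €1,693.87 = €296.02.
Break-even = €1,000.00 / €296.02 = 3.38 → 4 months.

4 months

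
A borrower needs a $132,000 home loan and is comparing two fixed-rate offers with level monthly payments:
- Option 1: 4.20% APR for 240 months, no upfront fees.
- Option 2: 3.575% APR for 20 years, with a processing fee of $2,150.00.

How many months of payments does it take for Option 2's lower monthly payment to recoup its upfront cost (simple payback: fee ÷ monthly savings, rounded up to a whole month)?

Option 1: monthly rate = 4.2%/12 = 0.0035000; payment = 132,000 × 0.0035000 / (1 − (1+0.0035000)^−240) = $813.87.
Option 2: monthly rate = 3.575%/12 = 0.0029792; payment = 132,000 × 0.0029792 / (1 − (1+0.0029792)^−240) = $770.64.
Monthly savings = $813.87 − $770.64 = $43.23.
Break-even = $2,150.00 / $43.23 = 49.73 → 50 months.

50 months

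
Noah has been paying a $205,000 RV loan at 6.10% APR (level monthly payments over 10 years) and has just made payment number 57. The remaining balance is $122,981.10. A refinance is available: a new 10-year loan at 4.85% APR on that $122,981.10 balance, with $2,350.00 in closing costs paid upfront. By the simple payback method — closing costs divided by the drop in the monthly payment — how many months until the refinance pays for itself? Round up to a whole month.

3 months

Current payment = 205,000 × 6.1%/12 / (1 − (1+0.0050833)^−120) = $2,286.23.
Refinanced payment = 122,981.10 × 0.0040417 / (1 − (1+0.0040417)^−120) = $1,295.41.
Monthly savings = $2,286.23 − $1,295.41 = $990.82.
Break-even = $2,350.00 / $990.82 = 2.37 → 3 months.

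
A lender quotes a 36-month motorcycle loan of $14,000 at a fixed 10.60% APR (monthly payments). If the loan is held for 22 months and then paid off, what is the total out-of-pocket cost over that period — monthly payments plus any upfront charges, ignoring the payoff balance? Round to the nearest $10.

At 10.60% the monthly rate is 0.0088333, so the payment is 14,000 × 0.0088333 / (1 − 1.0088333^−36) = $455.69.
Total outlay = 22 × $455.69 = $10,025.18.

$10,030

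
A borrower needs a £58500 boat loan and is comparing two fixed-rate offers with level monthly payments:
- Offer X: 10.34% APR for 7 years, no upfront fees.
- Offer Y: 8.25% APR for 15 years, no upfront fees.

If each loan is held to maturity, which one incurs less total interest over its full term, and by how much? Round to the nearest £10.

Offer X by £19,710

Offer X: at 10.34% the monthly rate is 0.0086167, so the payment is 58,500 × 0.0086167 / (1 − 1.0086167^−84) = £981.48.
Total interest on Offer X = 84 × £981.48 − £58,500 = £23,944.32.
Offer Y: at 8.25% the monthly rate is 0.0068750, so the payment is 58,500 × 0.0068750 / (1 − 1.0068750^−180) = £567.53.
Total interest on Offer Y = 180 × £567.53 − £58,500 = £43,655.40.
Offer X is lower by £19,711.08.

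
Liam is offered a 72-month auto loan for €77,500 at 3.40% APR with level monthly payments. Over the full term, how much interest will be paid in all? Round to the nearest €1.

€8,283

At 3.40% the monthly rate is 0.0028333, so the payment is 77,500 × 0.0028333 / (1 − 1.0028333^−72) = €1,191.43.
Total paid = 72 × €1,191.43 = €85,782.96; interest = €85,782.96 − €77,500 = €8,282.96.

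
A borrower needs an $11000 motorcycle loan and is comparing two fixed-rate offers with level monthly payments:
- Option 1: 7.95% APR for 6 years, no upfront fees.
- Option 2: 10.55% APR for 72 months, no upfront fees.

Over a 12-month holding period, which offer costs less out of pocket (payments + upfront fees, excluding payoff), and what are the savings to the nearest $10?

Option 1 by $170

Option 1: at 7.95% the monthly rate is 0.0066250, so the payment is 11,000 × 0.0066250 / (1 − 1.0066250^−72) = $192.60.
Option 2: monthly rate = 10.55%/12 = 0.0087917; payment = 11,000 × 0.0087917 / (1 − (1+0.0087917)^−72) = $206.85.
Over 12 months: Option 1 costs 12 × $192.60 = $2,311.20; Option 2 costs 12 × $206.85 = $2,482.20.
Option 1 is cheaper by $2,482.20 − $2,311.20 = $171.00.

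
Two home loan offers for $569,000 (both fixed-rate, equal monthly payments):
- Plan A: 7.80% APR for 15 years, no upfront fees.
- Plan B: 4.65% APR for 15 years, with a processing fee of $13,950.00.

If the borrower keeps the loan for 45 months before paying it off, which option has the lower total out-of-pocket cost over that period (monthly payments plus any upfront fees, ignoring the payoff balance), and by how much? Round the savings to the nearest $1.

Plan B by $29,952

Plan A: at 7.80% the monthly rate is 0.0065000, so the payment is 569,000 × 0.0065000 / (1 − 1.0065000^−180) = $5,372.17.
Plan B: at 4.65% the monthly rate is 0.0038750, so the payment is 569,000 × 0.0038750 / (1 − 1.0038750^−180) = $4,396.56.
Over 45 months: Plan A costs 45 × $5,372.17 = $241,747.65; Plan B costs 45 × $4,396.56 + $13,950.00 = $211,795.20.
Plan B is cheaper by $241,747.65 − $211,795.20 = $29,952.45.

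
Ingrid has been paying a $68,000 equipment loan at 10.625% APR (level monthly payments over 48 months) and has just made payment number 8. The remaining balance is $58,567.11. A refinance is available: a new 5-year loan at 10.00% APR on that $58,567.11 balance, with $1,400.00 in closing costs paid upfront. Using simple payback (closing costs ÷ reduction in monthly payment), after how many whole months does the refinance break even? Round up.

Current payment = 68,000 × 10.625%/12 / (1 − (1+0.0088542)^−48) = $1,745.14.
Refinanced payment = 58,567.11 × 0.0083333 / (1 − (1+0.0083333)^−60) = $1,244.38.
Monthly savings = $1,745.14 − $1,244.38 = $500.76.
Break-even = $1,400.00 / $500.76 = 2.80 → 3 months.

3 months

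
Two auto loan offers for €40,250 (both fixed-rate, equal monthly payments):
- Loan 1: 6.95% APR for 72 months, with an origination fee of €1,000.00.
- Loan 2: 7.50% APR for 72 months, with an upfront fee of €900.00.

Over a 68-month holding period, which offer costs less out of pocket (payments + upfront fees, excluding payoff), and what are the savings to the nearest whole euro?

Loan 1: at 6.95% the monthly rate is 0.0057917, so the payment is 40,250 × 0.0057917 / (1 − 1.0057917^−72) = €685.26.
Loan 2: at 7.50% the monthly rate is 0.0062500, so the payment is 40,250 × 0.0062500 / (1 − 1.0062500^−72) = €695.93.
Over 68 months: Loan 1 costs 68 × €685.26 + €1,000.00 = €47,597.68; Loan 2 costs 68 × €695.93 + €900.00 = €48,223.24.
Loan 1 is cheaper by €48,223.24 − €47,597.68 = €625.56.

Loan 1 by €626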